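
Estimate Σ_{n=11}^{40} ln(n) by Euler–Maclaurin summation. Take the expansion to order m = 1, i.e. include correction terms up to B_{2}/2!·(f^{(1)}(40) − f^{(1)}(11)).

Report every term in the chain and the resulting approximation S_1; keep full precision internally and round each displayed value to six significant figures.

S_1 ≈ 95.2162

∫_11^40 ln(x) dx evaluates to 92.1783.
Endpoint term: (f(11) + f(40))/2 = (2.39790 + 3.68888)/2 = 3.04339.
Integral + boundary = 95.2217.
k=1: B_{2}/(2)! × [f^{(1)}(40) − f^{(1)}(11)] = 1/12 × (0.0250000 − 0.0909091) = -0.00549242.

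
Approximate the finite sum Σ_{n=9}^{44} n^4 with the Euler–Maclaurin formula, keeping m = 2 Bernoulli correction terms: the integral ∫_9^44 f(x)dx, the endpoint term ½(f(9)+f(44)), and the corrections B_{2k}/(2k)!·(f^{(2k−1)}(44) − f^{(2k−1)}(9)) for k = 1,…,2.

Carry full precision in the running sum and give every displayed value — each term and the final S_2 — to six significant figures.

S_2 ≈ 3.48769e+07

Integral: ∫_9^44 x^4 dx = 3.29714e+07.
Boundary: ½(f(9) + f(44)) = ½(6561.00 + 3.74810e+06) = 1.87733e+06.
Running total after boundary: 3.48488e+07.
Order-1 term: 1/12 · (340736 − 2916.00) = 28151.7.
After k=1: 3.48769e+07.
Order-2 term: −1/720 · (1056.00 − 216.000) = -1.16667.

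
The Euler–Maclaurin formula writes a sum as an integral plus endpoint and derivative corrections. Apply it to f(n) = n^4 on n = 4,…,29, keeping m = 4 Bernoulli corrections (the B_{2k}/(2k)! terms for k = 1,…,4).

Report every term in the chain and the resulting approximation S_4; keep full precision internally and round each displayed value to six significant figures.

S_4 ≈ 4.46390e+06

The integral term ∫_4^29 x^4 dx = 4.10202e+06.
Endpoint term: (f(4) + f(29))/2 = (256.000 + 707281)/2 = 353768.
Integral + boundary = 4.45579e+06.
Order-1 term: 1/12 · (97556.0 − 256.000) = 8108.33.
After k=1: 4.46390e+06.
Order-2 term: −1/720 · (696.000 − 96.0000) = -0.833333.
After k=2: 4.46390e+06.
Order-3 term: 1/30240 · (0.00000 − 0.00000) = 0.00000.
After k=3: 4.46390e+06.
Order-4 term: −1/1209600 · (0.00000 − 0.00000) = 0.00000.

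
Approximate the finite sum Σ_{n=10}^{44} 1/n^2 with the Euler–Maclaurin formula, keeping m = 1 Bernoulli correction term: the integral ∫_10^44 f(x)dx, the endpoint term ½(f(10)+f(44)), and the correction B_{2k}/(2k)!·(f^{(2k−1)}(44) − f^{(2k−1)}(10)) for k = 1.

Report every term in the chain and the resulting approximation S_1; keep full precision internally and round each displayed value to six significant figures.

S_1 ≈ 0.0826957

Integral: ∫_10^44 1/x^2 dx = 0.0772727.
Boundary: ½(f(10) + f(44)) = ½(0.0100000 + 0.000516529) = 0.00525826.
Running total after boundary: 0.0825310.
Order-1 term: 1/12 · (-2.34786e-05 − (-0.00200000)) = 0.000164710.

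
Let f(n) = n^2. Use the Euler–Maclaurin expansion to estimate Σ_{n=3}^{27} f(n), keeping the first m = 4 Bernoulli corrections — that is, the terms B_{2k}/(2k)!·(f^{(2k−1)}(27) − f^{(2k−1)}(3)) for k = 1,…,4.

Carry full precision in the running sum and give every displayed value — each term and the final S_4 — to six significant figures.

S_4 ≈ 6925.00

Integral: ∫_3^27 x^2 dx = 6552.00.
Boundary: ½(f(3) + f(27)) = ½(9.00000 + 729.000) = 369.000.
So far: 6921.00.
Correction k=1: B_{2}/2! · (f^{(1)}(27) − f^{(1)}(3)) = 1/12 · (54.0000 − 6.00000) = 4.00000.
Running total after k=1: 6925.00.
Correction k=2: B_{4}/4! · (f^{(3)}(27) − f^{(3)}(3)) = −1/720 · (0.00000 − 0.00000) = 0.00000.
Running total after k=2: 6925.00.
Correction k=3: B_{6}/6! · (f^{(5)}(27) − f^{(5)}(3)) = 1/30240 · (0.00000 − 0.00000) = 0.00000.
Running total after k=3: 6925.00.
Correction k=4: B_{8}/8! · (f^{(7)}(27) − f^{(7)}(3)) = −1/1209600 · (0.00000 − 0.00000) = 0.00000.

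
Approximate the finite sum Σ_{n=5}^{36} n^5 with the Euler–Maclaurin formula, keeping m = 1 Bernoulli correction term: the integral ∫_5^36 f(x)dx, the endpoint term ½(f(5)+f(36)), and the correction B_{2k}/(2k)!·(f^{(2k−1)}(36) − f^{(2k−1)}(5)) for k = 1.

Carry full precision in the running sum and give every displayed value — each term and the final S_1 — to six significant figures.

S_1 ≈ 3.93729e+08

The integral term ∫_5^36 x^5 dx = 3.62794e+08.
Boundary: ½(f(5) + f(36)) = ½(3125.00 + 6.04662e+07) = 3.02347e+07.
Running total after boundary: 3.93029e+08.
k=1: B_{2}/(2)! × [f^{(1)}(36) − f^{(1)}(5)] = 1/12 × (8.39808e+06 − 3125.00) = 699580.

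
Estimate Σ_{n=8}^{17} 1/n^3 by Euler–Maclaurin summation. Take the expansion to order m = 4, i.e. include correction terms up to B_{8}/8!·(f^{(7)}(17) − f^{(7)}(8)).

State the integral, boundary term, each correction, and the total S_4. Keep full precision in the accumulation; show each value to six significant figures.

The integral term ∫_8^17 1/x^3 dx = 0.00608240.
½[f(8) + f(17)] = ½[0.00195312 + 0.000203542] = 0.00107833.
Running total after boundary: 0.00716073.
Order-1 term: 1/12 · (-3.59191e-05 − (-0.000732422)) = 5.80419e-05.
Running total after k=1: 0.00721877.
Order-2 term: −1/720 · (-2.48575e-06 − (-0.000228882)) = -3.14439e-07.
Running total after k=2: 0.00721846.
Order-3 term: 1/30240 · (-3.61251e-07 − (-0.000150204)) = 4.95511e-09.
Running total after k=3: 0.00721846.
Order-4 term: −1/1209600 · (-9.00003e-08 − (-0.000168979)) = -1.39624e-10.

S_4 ≈ 0.00721846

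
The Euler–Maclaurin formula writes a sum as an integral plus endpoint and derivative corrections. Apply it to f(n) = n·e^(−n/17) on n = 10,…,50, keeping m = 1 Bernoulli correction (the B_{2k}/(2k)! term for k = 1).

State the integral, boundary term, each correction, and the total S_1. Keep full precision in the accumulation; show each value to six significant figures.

Integral: ∫_10^50 x·e^(−x/17) dx = 194.742.
Boundary: ½(f(10) + f(50)) = ½(5.55306 + 2.64018) = 4.09662.
So far: 198.839.
Order-1 term: 1/12 · (-0.102501 − 0.228656) = -0.0275964.

S_1 ≈ 198.811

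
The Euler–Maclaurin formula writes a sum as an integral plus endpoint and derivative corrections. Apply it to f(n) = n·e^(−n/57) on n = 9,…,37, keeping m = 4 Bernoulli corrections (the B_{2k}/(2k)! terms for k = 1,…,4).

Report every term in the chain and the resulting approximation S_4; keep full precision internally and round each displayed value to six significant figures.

∫_9^37 x·e^(−x/57) dx evaluates to 412.945.
Boundary: ½(f(9) + f(37)) = ½(7.68546 + 19.3326) = 13.5091.
Integral + boundary = 426.454.
Order-1 term: 1/12 · (0.183335 − 0.719107) = -0.0446477.
Partial sum through k=1: 426.409.
Order-2 term: −1/720 · (0.000378068 − 0.000746995) = 5.12399e-07.
Partial sum through k=2: 426.409.
Order-3 term: 1/30240 · (2.15361e-07 − 3.91708e-07) = -5.83157e-12.
Partial sum through k=3: 426.409.
Order-4 term: −1/1209600 · (9.67552e-11 − 1.70360e-10) = 6.08506e-17.

S_4 ≈ 426.409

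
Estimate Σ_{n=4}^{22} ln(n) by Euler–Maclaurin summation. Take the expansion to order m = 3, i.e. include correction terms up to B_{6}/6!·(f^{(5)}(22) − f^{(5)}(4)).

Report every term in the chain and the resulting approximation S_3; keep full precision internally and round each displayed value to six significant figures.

S_3 ≈ 46.6794

Integral: ∫_4^22 ln(x) dx = 44.4578.
Boundary: ½(f(4) + f(22)) = ½(1.38629 + 3.09104) = 2.23867.
Running total after boundary: 46.6964.
Order-1 term: 1/12 · (0.0454545 − 0.250000) = -0.0170455.
After k=1: 46.6794.
Order-2 term: −1/720 · (0.000187829 − 0.0312500) = 4.31419e-05.
After k=2: 46.6794.
Order-3 term: 1/30240 · (4.65691e-06 − 0.0234375) = -7.74896e-07.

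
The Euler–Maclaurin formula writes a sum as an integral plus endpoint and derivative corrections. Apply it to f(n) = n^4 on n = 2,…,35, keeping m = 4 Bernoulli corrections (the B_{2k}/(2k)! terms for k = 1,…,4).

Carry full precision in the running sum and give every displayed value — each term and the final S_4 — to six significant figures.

The integral term ∫_2^35 x^4 dx = 1.05044e+07.
Boundary: ½(f(2) + f(35)) = ½(16.0000 + 1.50062e+06) = 750320.
Integral + boundary = 1.12547e+07.
Order-1 term: 1/12 · (171500 − 32.0000) = 14289.0.
Running total after k=1: 1.12690e+07.
Order-2 term: −1/720 · (840.000 − 48.0000) = -1.10000.
Running total after k=2: 1.12690e+07.
Order-3 term: 1/30240 · (0.00000 − 0.00000) = 0.00000.
Running total after k=3: 1.12690e+07.
Order-4 term: −1/1209600 · (0.00000 − 0.00000) = 0.00000.

S_4 ≈ 1.12690e+07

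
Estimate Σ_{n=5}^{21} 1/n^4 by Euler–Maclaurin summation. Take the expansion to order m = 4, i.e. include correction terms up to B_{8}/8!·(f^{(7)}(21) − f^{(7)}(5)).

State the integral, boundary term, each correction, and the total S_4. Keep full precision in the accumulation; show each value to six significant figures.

Integral: ∫_5^21 1/x^4 dx = 0.00263067.
½[f(5) + f(21)] = ½[0.00160000 + 5.14189e-06] = 0.000802571.
Running total after boundary: 0.00343324.
Correction k=1: B_{2}/2! · (f^{(1)}(21) − f^{(1)}(5)) = 1/12 · (-9.79408e-07 − (-0.00128000)) = 0.000106585.
Partial sum through k=1: 0.00353983.
Correction k=2: B_{4}/4! · (f^{(3)}(21) − f^{(3)}(5)) = −1/720 · (-6.66264e-08 − (-0.00153600)) = -2.13324e-06.
Partial sum through k=2: 0.00353770.
Correction k=3: B_{6}/6! · (f^{(5)}(21) − f^{(5)}(5)) = 1/30240 · (-8.46049e-09 − (-0.00344064)) = 1.13777e-07.
Partial sum through k=3: 0.00353781.
Correction k=4: B_{8}/8! · (f^{(7)}(21) − f^{(7)}(5)) = −1/1209600 · (-1.72663e-09 − (-0.0123863)) = -1.02400e-08.

S_4 ≈ 0.00353780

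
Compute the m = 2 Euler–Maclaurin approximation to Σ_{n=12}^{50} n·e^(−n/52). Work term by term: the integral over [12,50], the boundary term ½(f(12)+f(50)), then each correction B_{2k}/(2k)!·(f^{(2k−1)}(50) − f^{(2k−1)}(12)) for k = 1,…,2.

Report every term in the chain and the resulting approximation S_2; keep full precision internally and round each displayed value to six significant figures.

S_2 ≈ 628.704

Integral: ∫_12^50 x·e^(−x/52) dx = 614.433.
Boundary: ½(f(12) + f(50)) = ½(9.52707 + 19.1152) = 14.3211.
Integral + boundary = 628.754.
k=1: B_{2}/(2)! × [f^{(1)}(50) − f^{(1)}(12)] = 1/12 × (0.0147040 − 0.610710) = -0.0496671.
Partial sum through k=1: 628.704.
k=2: B_{4}/(4)! × [f^{(3)}(50) − f^{(3)}(12)] = −1/720 × (0.000288207 − 0.000813075) = 7.28983e-07.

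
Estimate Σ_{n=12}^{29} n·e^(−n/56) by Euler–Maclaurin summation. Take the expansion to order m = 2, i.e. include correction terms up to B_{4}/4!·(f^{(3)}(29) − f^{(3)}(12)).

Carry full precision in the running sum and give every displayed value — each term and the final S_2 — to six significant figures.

Integral: ∫_12^29 x·e^(−x/56) dx = 237.516.
½[f(12) + f(29)] = ½[9.68541 + 17.2781] = 13.4817.
Integral + boundary = 250.998.
Correction k=1: B_{2}/2! · (f^{(1)}(29) − f^{(1)}(12)) = 1/12 · (0.287259 − 0.634164) = -0.0289088.
Running total after k=1: 250.969.
Correction k=2: B_{4}/4! · (f^{(3)}(29) − f^{(3)}(12)) = −1/720 · (0.000471572 − 0.000716964) = 3.40822e-07.

S_2 ≈ 250.969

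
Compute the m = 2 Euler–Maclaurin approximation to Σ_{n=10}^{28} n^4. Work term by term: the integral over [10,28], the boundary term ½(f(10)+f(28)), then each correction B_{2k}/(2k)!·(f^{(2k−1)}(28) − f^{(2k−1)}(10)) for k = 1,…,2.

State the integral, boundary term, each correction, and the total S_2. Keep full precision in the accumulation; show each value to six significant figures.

The integral term ∫_10^28 x^4 dx = 3.42207e+06.
Boundary: ½(f(10) + f(28)) = ½(10000.0 + 614656) = 312328.
Running total after boundary: 3.73440e+06.
k=1: B_{2}/(2)! × [f^{(1)}(28) − f^{(1)}(10)] = 1/12 × (87808.0 − 4000.00) = 6984.00.
Running total after k=1: 3.74139e+06.
k=2: B_{4}/(4)! × [f^{(3)}(28) − f^{(3)}(10)] = −1/720 × (672.000 − 240.000) = -0.600000.

S_2 ≈ 3.74138e+06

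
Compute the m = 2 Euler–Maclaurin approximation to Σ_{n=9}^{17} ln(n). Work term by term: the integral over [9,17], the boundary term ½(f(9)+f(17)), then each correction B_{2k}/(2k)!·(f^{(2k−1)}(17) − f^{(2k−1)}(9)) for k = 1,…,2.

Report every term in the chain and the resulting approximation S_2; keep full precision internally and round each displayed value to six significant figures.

S_2 ≈ 22.9005

∫_9^17 ln(x) dx evaluates to 20.3896.
½[f(9) + f(17)] = ½[2.19722 + 2.83321] = 2.51522.
Running total after boundary: 22.9048.
Correction k=1: B_{2}/2! · (f^{(1)}(17) − f^{(1)}(9)) = 1/12 · (0.0588235 − 0.111111) = -0.00435730.
Running total after k=1: 22.9005.
Correction k=2: B_{4}/4! · (f^{(3)}(17) − f^{(3)}(9)) = −1/720 · (0.000407083 − 0.00274348) = 3.24500e-06.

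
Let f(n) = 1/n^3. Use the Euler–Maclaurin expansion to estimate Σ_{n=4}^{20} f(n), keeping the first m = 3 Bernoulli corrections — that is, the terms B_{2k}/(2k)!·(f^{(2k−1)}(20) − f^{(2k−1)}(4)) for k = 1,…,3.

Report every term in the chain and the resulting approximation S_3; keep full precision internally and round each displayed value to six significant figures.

Integral: ∫_4^20 1/x^3 dx = 0.0300000.
½[f(4) + f(20)] = ½[0.0156250 + 0.000125000] = 0.00787500.
Running total after boundary: 0.0378750.
Order-1 term: 1/12 · (-1.87500e-05 − (-0.0117188)) = 0.000975000.
Running total after k=1: 0.0388500.
Order-2 term: −1/720 · (-9.37500e-07 − (-0.0146484)) = -2.03437e-05.
Running total after k=2: 0.0388297.
Order-3 term: 1/30240 · (-9.84375e-08 − (-0.0384521)) = 1.27156e-06.

S_3 ≈ 0.0388309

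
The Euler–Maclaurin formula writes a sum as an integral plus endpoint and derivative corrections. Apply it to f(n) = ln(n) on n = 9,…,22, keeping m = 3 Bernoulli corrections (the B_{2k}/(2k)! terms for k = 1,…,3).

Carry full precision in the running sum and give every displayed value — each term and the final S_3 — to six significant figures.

S_3 ≈ 37.8666

Integral: ∫_9^22 ln(x) dx = 35.2279.
Boundary: ½(f(9) + f(22)) = ½(2.19722 + 3.09104) = 2.64413.
So far: 37.8720.
Order-1 term: 1/12 · (0.0454545 − 0.111111) = -0.00547138.
Running total after k=1: 37.8666.
Order-2 term: −1/720 · (0.000187829 − 0.00274348) = 3.54952e-06.
Running total after k=2: 37.8666.
Order-3 term: 1/30240 · (4.65691e-06 − 0.000406442) = -1.32865e-08.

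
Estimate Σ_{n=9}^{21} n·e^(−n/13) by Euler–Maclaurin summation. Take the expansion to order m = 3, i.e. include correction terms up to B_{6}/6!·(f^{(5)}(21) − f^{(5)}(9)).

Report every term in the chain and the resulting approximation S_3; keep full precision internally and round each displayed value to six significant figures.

The integral term ∫_9^21 x·e^(−x/13) dx = 55.2442.
Endpoint term: (f(9) + f(21))/2 = (4.50378 + 4.17510)/2 = 4.33944.
So far: 59.5837.
k=1: B_{2}/(2)! × [f^{(1)}(21) − f^{(1)}(9)] = 1/12 × (-0.122347 − 0.153975) = -0.0230269.
Running total after k=1: 59.5606.
k=2: B_{4}/(4)! × [f^{(3)}(21) − f^{(3)}(9)] = −1/720 × (0.00162888 − 0.00683323) = 7.22825e-06.
Running total after k=2: 59.5606.
k=3: B_{6}/(6)! × [f^{(5)}(21) − f^{(5)}(9)] = 1/30240 × (2.35604e-05 − 7.54755e-05) = -1.71677e-09.

S_3 ≈ 59.5606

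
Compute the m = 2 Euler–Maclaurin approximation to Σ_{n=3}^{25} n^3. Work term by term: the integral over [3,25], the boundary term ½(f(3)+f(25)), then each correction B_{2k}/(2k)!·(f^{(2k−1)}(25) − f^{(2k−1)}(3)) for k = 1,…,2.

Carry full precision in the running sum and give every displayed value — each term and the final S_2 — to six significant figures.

S_2 ≈ 105616

The integral term ∫_3^25 x^3 dx = 97636.0.
Boundary: ½(f(3) + f(25)) = ½(27.0000 + 15625.0) = 7826.00.
Integral + boundary = 105462.
Correction k=1: B_{2}/2! · (f^{(1)}(25) − f^{(1)}(3)) = 1/12 · (1875.00 − 27.0000) = 154.000.
Running total after k=1: 105616.
Correction k=2: B_{4}/4! · (f^{(3)}(25) − f^{(3)}(3)) = −1/720 · (6.00000 − 6.00000) = 0.00000.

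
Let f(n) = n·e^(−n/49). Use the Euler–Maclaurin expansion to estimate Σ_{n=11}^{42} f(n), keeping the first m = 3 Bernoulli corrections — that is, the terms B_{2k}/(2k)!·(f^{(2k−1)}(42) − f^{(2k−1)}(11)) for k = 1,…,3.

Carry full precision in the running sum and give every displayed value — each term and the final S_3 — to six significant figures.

Integral: ∫_11^42 x·e^(−x/49) dx = 456.557.
½[f(11) + f(42)] = ½[8.78816 + 17.8237] = 13.3059.
So far: 469.863.
Correction k=1: B_{2}/2! · (f^{(1)}(42) − f^{(1)}(11)) = 1/12 · (0.0606247 − 0.619574) = -0.0465791.
Partial sum through k=1: 469.817.
Correction k=2: B_{4}/4! · (f^{(3)}(42) − f^{(3)}(11)) = −1/720 · (0.000378747 − 0.000923541) = 7.56658e-07.
Partial sum through k=2: 469.817.
Correction k=3: B_{6}/6! · (f^{(5)}(42) − f^{(5)}(11)) = 1/30240 · (3.04974e-07 − 6.61821e-07) = -1.18005e-11.

S_3 ≈ 469.817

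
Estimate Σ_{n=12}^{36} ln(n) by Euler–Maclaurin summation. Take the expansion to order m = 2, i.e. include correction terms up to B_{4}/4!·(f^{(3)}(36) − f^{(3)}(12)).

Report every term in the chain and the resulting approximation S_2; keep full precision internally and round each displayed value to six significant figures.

S_2 ≈ 78.2174

The integral term ∫_12^36 ln(x) dx = 75.1878.
½[f(12) + f(36)] = ½[2.48491 + 3.58352] = 3.03421.
Integral + boundary = 78.2220.
Correction k=1: B_{2}/2! · (f^{(1)}(36) − f^{(1)}(12)) = 1/12 · (0.0277778 − 0.0833333) = -0.00462963.
Partial sum through k=1: 78.2174.
Correction k=2: B_{4}/4! · (f^{(3)}(36) − f^{(3)}(12)) = −1/720 · (4.28669e-05 − 0.00115741) = 1.54797e-06.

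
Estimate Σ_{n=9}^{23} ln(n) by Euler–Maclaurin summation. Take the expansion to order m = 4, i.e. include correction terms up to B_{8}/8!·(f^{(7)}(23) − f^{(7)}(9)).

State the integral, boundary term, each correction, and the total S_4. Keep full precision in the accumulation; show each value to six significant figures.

S_4 ≈ 41.0021

The integral term ∫_9^23 ln(x) dx = 38.3413.
½[f(9) + f(23)] = ½[2.19722 + 3.13549] = 2.66636.
Integral + boundary = 41.0077.
k=1: B_{2}/(2)! × [f^{(1)}(23) − f^{(1)}(9)] = 1/12 × (0.0434783 − 0.111111) = -0.00563607.
Running total after k=1: 41.0021.
k=2: B_{4}/(4)! × [f^{(3)}(23) − f^{(3)}(9)] = −1/720 × (0.000164379 − 0.00274348) = 3.58209e-06.
Running total after k=2: 41.0021.
k=3: B_{6}/(6)! × [f^{(5)}(23) − f^{(5)}(9)] = 1/30240 × (3.72883e-06 − 0.000406442) = -1.33172e-08.
Running total after k=3: 41.0021.
k=4: B_{8}/(8)! × [f^{(7)}(23) − f^{(7)}(9)] = −1/1209600 × (2.11465e-07 − 0.000150534) = 1.24275e-10.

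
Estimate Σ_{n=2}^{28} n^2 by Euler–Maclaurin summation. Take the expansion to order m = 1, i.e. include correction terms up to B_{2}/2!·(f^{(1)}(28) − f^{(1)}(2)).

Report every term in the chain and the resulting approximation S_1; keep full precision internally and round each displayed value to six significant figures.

S_1 ≈ 7713.00

∫_2^28 x^2 dx evaluates to 7314.67.
Endpoint term: (f(2) + f(28))/2 = (4.00000 + 784.000)/2 = 394.000.
So far: 7708.67.
Order-1 term: 1/12 · (56.0000 − 4.00000) = 4.33333.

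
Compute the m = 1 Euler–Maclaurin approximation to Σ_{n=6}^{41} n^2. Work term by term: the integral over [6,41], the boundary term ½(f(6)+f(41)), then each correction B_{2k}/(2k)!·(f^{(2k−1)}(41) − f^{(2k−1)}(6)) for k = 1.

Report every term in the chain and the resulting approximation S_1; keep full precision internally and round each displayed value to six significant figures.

S_1 ≈ 23766.0

Integral: ∫_6^41 x^2 dx = 22901.7.
Endpoint term: (f(6) + f(41))/2 = (36.0000 + 1681.00)/2 = 858.500.
So far: 23760.2.
Correction k=1: B_{2}/2! · (f^{(1)}(41) − f^{(1)}(6)) = 1/12 · (82.0000 − 12.0000) = 5.83333.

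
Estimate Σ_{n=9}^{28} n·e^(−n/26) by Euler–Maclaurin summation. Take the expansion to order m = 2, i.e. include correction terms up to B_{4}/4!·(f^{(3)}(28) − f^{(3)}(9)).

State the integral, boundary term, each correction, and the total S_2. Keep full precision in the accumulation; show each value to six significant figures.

The integral term ∫_9^28 x·e^(−x/26) dx = 165.476.
Endpoint term: (f(9) + f(28))/2 = (6.36663 + 9.53798)/2 = 7.95231.
Integral + boundary = 173.428.
k=1: B_{2}/(2)! × [f^{(1)}(28) − f^{(1)}(9)] = 1/12 × (-0.0262032 − 0.462533) = -0.0407280.
Partial sum through k=1: 173.387.
k=2: B_{4}/(4)! × [f^{(3)}(28) − f^{(3)}(9)] = −1/720 × (0.000969055 − 0.00277713) = 2.51122e-06.

S_2 ≈ 173.387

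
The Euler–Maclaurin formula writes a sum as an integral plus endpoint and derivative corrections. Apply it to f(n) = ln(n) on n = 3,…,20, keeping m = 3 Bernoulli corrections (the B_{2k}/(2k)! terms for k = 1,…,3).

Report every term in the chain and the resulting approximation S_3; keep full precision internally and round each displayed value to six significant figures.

S_3 ≈ 41.6425

Integral: ∫_3^20 ln(x) dx = 39.6188.
½[f(3) + f(20)] = ½[1.09861 + 2.99573] = 2.04717.
Integral + boundary = 41.6660.
Correction k=1: B_{2}/2! · (f^{(1)}(20) − f^{(1)}(3)) = 1/12 · (0.0500000 − 0.333333) = -0.0236111.
Running total after k=1: 41.6424.
Correction k=2: B_{4}/4! · (f^{(3)}(20) − f^{(3)}(3)) = −1/720 · (0.000250000 − 0.0740741) = 0.000102533.
Running total after k=2: 41.6425.
Correction k=3: B_{6}/6! · (f^{(5)}(20) − f^{(5)}(3)) = 1/30240 · (7.50000e-06 − 0.0987654) = -3.26580e-06.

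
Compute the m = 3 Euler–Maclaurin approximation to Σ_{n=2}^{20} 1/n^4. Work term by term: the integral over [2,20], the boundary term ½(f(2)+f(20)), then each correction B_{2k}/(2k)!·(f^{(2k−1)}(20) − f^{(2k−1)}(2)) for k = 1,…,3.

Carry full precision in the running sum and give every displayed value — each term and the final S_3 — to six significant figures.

S_3 ≈ 0.0824266

The integral term ∫_2^20 1/x^4 dx = 0.0416250.
Endpoint term: (f(2) + f(20))/2 = (0.0625000 + 6.25000e-06)/2 = 0.0312531.
So far: 0.0728781.
Order-1 term: 1/12 · (-1.25000e-06 − (-0.125000)) = 0.0104166.
Partial sum through k=1: 0.0832947.
Order-2 term: −1/720 · (-9.37500e-08 − (-0.937500)) = -0.00130208.
Partial sum through k=2: 0.0819926.
Order-3 term: 1/30240 · (-1.31250e-08 − (-13.1250)) = 0.000434028.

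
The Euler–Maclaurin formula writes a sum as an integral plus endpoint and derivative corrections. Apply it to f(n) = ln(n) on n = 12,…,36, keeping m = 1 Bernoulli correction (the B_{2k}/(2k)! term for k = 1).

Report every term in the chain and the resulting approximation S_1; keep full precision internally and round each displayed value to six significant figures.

S_1 ≈ 78.2174

∫_12^36 ln(x) dx evaluates to 75.1878.
½[f(12) + f(36)] = ½[2.48491 + 3.58352] = 3.03421.
So far: 78.2220.
Correction k=1: B_{2}/2! · (f^{(1)}(36) − f^{(1)}(12)) = 1/12 · (0.0277778 − 0.0833333) = -0.00462963.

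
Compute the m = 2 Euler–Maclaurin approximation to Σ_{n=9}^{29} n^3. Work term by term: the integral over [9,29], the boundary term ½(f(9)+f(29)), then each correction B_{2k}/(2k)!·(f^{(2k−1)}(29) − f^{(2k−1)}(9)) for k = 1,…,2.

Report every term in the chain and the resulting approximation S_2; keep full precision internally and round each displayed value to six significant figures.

The integral term ∫_9^29 x^3 dx = 175180.
Boundary: ½(f(9) + f(29)) = ½(729.000 + 24389.0) = 12559.0.
So far: 187739.
Order-1 term: 1/12 · (2523.00 − 243.000) = 190.000.
Partial sum through k=1: 187929.
Order-2 term: −1/720 · (6.00000 − 6.00000) = 0.00000.

S_2 ≈ 187929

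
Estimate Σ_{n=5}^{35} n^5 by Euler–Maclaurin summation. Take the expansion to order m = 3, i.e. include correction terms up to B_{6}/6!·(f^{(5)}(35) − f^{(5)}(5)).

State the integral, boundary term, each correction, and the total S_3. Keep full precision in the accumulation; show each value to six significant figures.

The integral term ∫_5^35 x^5 dx = 3.06375e+08.
Boundary: ½(f(5) + f(35)) = ½(3125.00 + 5.25219e+07) = 2.62625e+07.
Running total after boundary: 3.32638e+08.
k=1: B_{2}/(2)! × [f^{(1)}(35) − f^{(1)}(5)] = 1/12 × (7.50312e+06 − 3125.00) = 625000.
Running total after k=1: 3.33262e+08.
k=2: B_{4}/(4)! × [f^{(3)}(35) − f^{(3)}(5)] = −1/720 × (73500.0 − 1500.00) = -100.000.
Running total after k=2: 3.33262e+08.
k=3: B_{6}/(6)! × [f^{(5)}(35) − f^{(5)}(5)] = 1/30240 × (120.000 − 120.000) = 0.00000.

S_3 ≈ 3.33262e+08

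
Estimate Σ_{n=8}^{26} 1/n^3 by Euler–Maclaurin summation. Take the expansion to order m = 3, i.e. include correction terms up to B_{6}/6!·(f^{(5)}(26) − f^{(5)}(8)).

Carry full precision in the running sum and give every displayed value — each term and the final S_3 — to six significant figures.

S_3 ≈ 0.00813804

Integral: ∫_8^26 1/x^3 dx = 0.00707286.
Endpoint term: (f(8) + f(26))/2 = (0.00195312 + 5.68958e-05)/2 = 0.00100501.
Running total after boundary: 0.00807787.
k=1: B_{2}/(2)! × [f^{(1)}(26) − f^{(1)}(8)] = 1/12 × (-6.56490e-06 − (-0.000732422)) = 6.04881e-05.
Running total after k=1: 0.00813835.
k=2: B_{4}/(4)! × [f^{(3)}(26) − f^{(3)}(8)] = −1/720 × (-1.94228e-07 − (-0.000228882)) = -3.17622e-07.
Running total after k=2: 0.00813804.
k=3: B_{6}/(6)! × [f^{(5)}(26) − f^{(5)}(8)] = 1/30240 × (-1.20674e-08 − (-0.000150204)) = 4.96665e-09.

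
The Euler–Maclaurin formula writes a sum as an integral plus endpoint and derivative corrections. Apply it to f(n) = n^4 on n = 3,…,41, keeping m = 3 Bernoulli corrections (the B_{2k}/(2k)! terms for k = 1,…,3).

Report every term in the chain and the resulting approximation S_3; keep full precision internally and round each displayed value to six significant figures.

S_3 ≈ 2.46071e+07

Integral: ∫_3^41 x^4 dx = 2.31712e+07.
Boundary: ½(f(3) + f(41)) = ½(81.0000 + 2.82576e+06) = 1.41292e+06.
So far: 2.45841e+07.
k=1: B_{2}/(2)! × [f^{(1)}(41) − f^{(1)}(3)] = 1/12 × (275684 − 108.000) = 22964.7.
Running total after k=1: 2.46071e+07.
k=2: B_{4}/(4)! × [f^{(3)}(41) − f^{(3)}(3)] = −1/720 × (984.000 − 72.0000) = -1.26667.
Running total after k=2: 2.46071e+07.
k=3: B_{6}/(6)! × [f^{(5)}(41) − f^{(5)}(3)] = 1/30240 × (0.00000 − 0.00000) = 0.00000.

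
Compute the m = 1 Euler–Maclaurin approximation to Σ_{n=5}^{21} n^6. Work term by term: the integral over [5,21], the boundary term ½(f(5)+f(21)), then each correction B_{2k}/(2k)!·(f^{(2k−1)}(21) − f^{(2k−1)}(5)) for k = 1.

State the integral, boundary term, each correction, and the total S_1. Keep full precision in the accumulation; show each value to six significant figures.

S_1 ≈ 3.02219e+08

The integral term ∫_5^21 x^6 dx = 2.57287e+08.
Endpoint term: (f(5) + f(21))/2 = (15625.0 + 8.57661e+07)/2 = 4.28909e+07.
Integral + boundary = 3.00178e+08.
Order-1 term: 1/12 · (2.45046e+07 − 18750.0) = 2.04049e+06.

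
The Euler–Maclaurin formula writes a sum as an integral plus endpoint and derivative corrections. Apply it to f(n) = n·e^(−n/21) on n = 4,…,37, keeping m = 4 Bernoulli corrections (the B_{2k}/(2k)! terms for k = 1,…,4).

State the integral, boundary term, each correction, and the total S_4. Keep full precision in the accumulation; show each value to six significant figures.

The integral term ∫_4^37 x·e^(−x/21) dx = 224.795.
Endpoint term: (f(4) + f(37))/2 = (3.30626 + 6.35355)/2 = 4.82990.
So far: 229.625.
Correction k=1: B_{2}/2! · (f^{(1)}(37) − f^{(1)}(4)) = 1/12 · (-0.130832 − 0.669124) = -0.0666631.
Running total after k=1: 229.558.
Correction k=2: B_{4}/4! · (f^{(3)}(37) − f^{(3)}(4)) = −1/720 · (0.000482092 − 0.00526588) = 6.64416e-06.
Running total after k=2: 229.558.
Correction k=3: B_{6}/6! · (f^{(5)}(37) − f^{(5)}(4)) = 1/30240 · (2.85908e-06 − 2.04410e-05) = -5.81413e-10.
Running total after k=3: 229.558.
Correction k=4: B_{8}/8! · (f^{(7)}(37) − f^{(7)}(4)) = −1/1209600 · (1.04875e-08 − 6.56263e-08) = 4.55844e-14.

S_4 ≈ 229.558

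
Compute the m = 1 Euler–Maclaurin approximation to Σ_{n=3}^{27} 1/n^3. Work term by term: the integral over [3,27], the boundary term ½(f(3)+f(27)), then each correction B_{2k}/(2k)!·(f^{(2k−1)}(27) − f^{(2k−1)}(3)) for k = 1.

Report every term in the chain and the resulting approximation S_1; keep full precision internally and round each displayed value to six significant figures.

The integral term ∫_3^27 1/x^3 dx = 0.0548697.
Endpoint term: (f(3) + f(27))/2 = (0.0370370 + 5.08053e-05)/2 = 0.0185439.
So far: 0.0734136.
Order-1 term: 1/12 · (-5.64503e-06 − (-0.0370370)) = 0.00308595.

S_1 ≈ 0.0764996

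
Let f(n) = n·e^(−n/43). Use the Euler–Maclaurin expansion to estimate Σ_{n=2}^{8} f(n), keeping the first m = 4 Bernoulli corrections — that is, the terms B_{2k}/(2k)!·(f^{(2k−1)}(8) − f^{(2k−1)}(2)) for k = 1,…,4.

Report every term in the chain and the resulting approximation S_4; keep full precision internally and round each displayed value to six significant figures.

∫_2^8 x·e^(−x/43) dx evaluates to 26.3556.
Boundary: ½(f(2) + f(8)) = ½(1.90911 + 6.64188) = 4.27549.
Running total after boundary: 30.6311.
k=1: B_{2}/(2)! × [f^{(1)}(8) − f^{(1)}(2)] = 1/12 × (0.675773 − 0.910156) = -0.0195319.
After k=1: 30.6116.
k=2: B_{4}/(4)! × [f^{(3)}(8) − f^{(3)}(2)] = −1/720 × (0.00126352 − 0.00152475) = 3.62824e-07.
After k=2: 30.6116.
k=3: B_{6}/(6)! × [f^{(5)}(8) − f^{(5)}(2)] = 1/30240 × (1.16904e-06 − 1.38305e-06) = -7.07704e-12.
After k=3: 30.6116.
k=4: B_{8}/(8)! × [f^{(7)}(8) − f^{(7)}(2)] = −1/1209600 × (8.94931e-10 − 1.05001e-09) = 1.28205e-16.

S_4 ≈ 30.6116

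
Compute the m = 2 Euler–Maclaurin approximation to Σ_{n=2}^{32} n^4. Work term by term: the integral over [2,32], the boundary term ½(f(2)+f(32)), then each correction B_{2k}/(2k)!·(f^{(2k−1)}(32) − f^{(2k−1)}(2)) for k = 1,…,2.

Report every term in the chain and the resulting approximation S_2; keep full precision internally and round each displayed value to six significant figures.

∫_2^32 x^4 dx evaluates to 6.71088e+06.
Endpoint term: (f(2) + f(32))/2 = (16.0000 + 1.04858e+06)/2 = 524296.
So far: 7.23518e+06.
k=1: B_{2}/(2)! × [f^{(1)}(32) − f^{(1)}(2)] = 1/12 × (131072 − 32.0000) = 10920.0.
Running total after k=1: 7.24610e+06.
k=2: B_{4}/(4)! × [f^{(3)}(32) − f^{(3)}(2)] = −1/720 × (768.000 − 48.0000) = -1.00000.

S_2 ≈ 7.24610e+06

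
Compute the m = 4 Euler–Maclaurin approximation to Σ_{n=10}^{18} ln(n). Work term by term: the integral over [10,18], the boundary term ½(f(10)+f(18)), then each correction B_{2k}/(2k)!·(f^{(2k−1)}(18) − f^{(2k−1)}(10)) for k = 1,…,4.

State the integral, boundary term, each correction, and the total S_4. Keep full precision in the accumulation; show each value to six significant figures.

Integral: ∫_10^18 ln(x) dx = 21.0008.
Boundary: ½(f(10) + f(18)) = ½(2.30259 + 2.89037) = 2.59648.
So far: 23.5973.
Order-1 term: 1/12 · (0.0555556 − 0.100000) = -0.00370370.
Partial sum through k=1: 23.5936.
Order-2 term: −1/720 · (0.000342936 − 0.00200000) = 2.30148e-06.
Partial sum through k=2: 23.5936.
Order-3 term: 1/30240 · (1.27013e-05 − 0.000240000) = -7.51649e-09.
Partial sum through k=3: 23.5936.
Order-4 term: −1/1209600 · (1.17605e-06 − 7.20000e-05) = 5.85515e-11.

S_4 ≈ 23.5936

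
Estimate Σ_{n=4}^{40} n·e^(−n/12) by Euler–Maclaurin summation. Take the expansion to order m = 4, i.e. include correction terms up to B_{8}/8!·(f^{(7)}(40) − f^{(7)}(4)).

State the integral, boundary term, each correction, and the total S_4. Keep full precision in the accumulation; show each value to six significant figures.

S_4 ≈ 117.413

The integral term ∫_4^40 x·e^(−x/12) dx = 115.313.
½[f(4) + f(40)] = ½[2.86613 + 1.42696] = 2.14654.
Running total after boundary: 117.460.
k=1: B_{2}/(2)! × [f^{(1)}(40) − f^{(1)}(4)] = 1/12 × (-0.0832393 − 0.477688) = -0.0467439.
Running total after k=1: 117.413.
k=2: B_{4}/(4)! × [f^{(3)}(40) − f^{(3)}(4)] = −1/720 × (-8.25787e-05 − 0.0132691) = 1.85440e-05.
Running total after k=2: 117.413.
k=3: B_{6}/(6)! × [f^{(5)}(40) − f^{(5)}(4)] = 1/30240 × (2.86732e-06 − 0.000161256) = -5.23773e-09.
Running total after k=3: 117.413.
k=4: B_{8}/(8)! × [f^{(7)}(40) − f^{(7)}(4)] = −1/1209600 × (4.38062e-08 − 1.59977e-06) = 1.28634e-12.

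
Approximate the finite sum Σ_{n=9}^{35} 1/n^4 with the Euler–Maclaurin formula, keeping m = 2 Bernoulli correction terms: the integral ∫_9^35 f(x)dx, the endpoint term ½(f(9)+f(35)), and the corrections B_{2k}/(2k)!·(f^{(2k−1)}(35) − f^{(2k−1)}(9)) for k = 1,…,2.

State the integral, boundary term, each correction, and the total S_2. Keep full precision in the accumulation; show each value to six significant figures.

S_2 ≈ 0.000531618

The integral term ∫_9^35 1/x^4 dx = 0.000449473.
Boundary: ½(f(9) + f(35)) = ½(0.000152416 + 6.66389e-07) = 7.65411e-05.
Running total after boundary: 0.000526014.
Correction k=1: B_{2}/2! · (f^{(1)}(35) − f^{(1)}(9)) = 1/12 · (-7.61587e-08 − (-6.77404e-05)) = 5.63868e-06.
Partial sum through k=1: 0.000531653.
Correction k=2: B_{4}/4! · (f^{(3)}(35) − f^{(3)}(9)) = −1/720 · (-1.86511e-09 − (-2.50890e-05)) = -3.48433e-08.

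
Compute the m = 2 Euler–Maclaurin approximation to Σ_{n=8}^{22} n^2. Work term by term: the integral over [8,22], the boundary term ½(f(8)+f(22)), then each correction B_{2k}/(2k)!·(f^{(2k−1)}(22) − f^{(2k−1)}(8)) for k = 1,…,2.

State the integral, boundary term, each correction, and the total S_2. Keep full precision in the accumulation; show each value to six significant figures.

The integral term ∫_8^22 x^2 dx = 3378.67.
Boundary: ½(f(8) + f(22)) = ½(64.0000 + 484.000) = 274.000.
Running total after boundary: 3652.67.
Correction k=1: B_{2}/2! · (f^{(1)}(22) − f^{(1)}(8)) = 1/12 · (44.0000 − 16.0000) = 2.33333.
Partial sum through k=1: 3655.00.
Correction k=2: B_{4}/4! · (f^{(3)}(22) − f^{(3)}(8)) = −1/720 · (0.00000 − 0.00000) = 0.00000.

S_2 ≈ 3655.00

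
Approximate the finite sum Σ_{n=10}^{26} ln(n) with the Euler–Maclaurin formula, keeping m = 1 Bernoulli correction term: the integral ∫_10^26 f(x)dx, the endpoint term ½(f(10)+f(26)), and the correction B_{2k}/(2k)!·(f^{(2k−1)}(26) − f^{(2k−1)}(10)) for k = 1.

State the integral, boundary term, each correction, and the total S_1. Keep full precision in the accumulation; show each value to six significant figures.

The integral term ∫_10^26 ln(x) dx = 45.6847.
Endpoint term: (f(10) + f(26))/2 = (2.30259 + 3.25810)/2 = 2.78034.
Running total after boundary: 48.4650.
Order-1 term: 1/12 · (0.0384615 − 0.100000) = -0.00512821.

S_1 ≈ 48.4599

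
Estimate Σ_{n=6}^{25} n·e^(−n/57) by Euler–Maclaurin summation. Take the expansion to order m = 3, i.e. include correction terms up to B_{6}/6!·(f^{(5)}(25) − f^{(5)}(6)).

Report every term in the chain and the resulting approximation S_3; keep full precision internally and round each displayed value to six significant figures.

Integral: ∫_6^25 x·e^(−x/57) dx = 217.761.
Boundary: ½(f(6) + f(25)) = ½(5.40053 + 16.1235) = 10.7620.
Running total after boundary: 228.523.
Correction k=1: B_{2}/2! · (f^{(1)}(25) − f^{(1)}(6)) = 1/12 · (0.362072 − 0.805342) = -0.0369391.
Running total after k=1: 228.486.
Correction k=2: B_{4}/4! · (f^{(3)}(25) − f^{(3)}(6)) = −1/720 · (0.000508450 − 0.000801944) = 4.07631e-07.
Running total after k=2: 228.486.
Correction k=3: B_{6}/6! · (f^{(5)}(25) − f^{(5)}(6)) = 1/30240 · (2.78688e-07 − 4.17364e-07) = -4.58582e-12.

S_3 ≈ 228.486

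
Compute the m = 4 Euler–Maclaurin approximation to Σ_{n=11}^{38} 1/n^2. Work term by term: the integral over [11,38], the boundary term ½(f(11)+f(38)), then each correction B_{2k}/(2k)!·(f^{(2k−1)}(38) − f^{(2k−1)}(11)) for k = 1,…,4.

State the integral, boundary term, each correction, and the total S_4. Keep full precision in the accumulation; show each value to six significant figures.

S_4 ≈ 0.0691938

The integral term ∫_11^38 1/x^2 dx = 0.0645933.
Boundary: ½(f(11) + f(38)) = ½(0.00826446 + 0.000692521) = 0.00447849.
So far: 0.0690718.
Correction k=1: B_{2}/2! · (f^{(1)}(38) − f^{(1)}(11)) = 1/12 · (-3.64485e-05 − (-0.00150263)) = 0.000122182.
Partial sum through k=1: 0.0691940.
Correction k=2: B_{4}/4! · (f^{(3)}(38) − f^{(3)}(11)) = −1/720 · (-3.02896e-07 − (-0.000149021)) = -2.06553e-07.
Partial sum through k=2: 0.0691938.
Correction k=3: B_{6}/6! · (f^{(5)}(38) − f^{(5)}(11)) = 1/30240 · (-6.29285e-09 − (-3.69474e-05)) = 1.22160e-09.
Partial sum through k=3: 0.0691938.
Correction k=4: B_{8}/8! · (f^{(7)}(38) − f^{(7)}(11)) = −1/1209600 · (-2.44044e-10 − (-1.70996e-05)) = -1.41364e-11.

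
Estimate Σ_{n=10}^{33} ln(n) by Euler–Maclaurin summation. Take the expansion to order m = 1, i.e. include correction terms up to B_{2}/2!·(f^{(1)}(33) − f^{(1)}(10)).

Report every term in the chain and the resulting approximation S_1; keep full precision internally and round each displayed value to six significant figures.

∫_10^33 ln(x) dx evaluates to 69.3589.
½[f(10) + f(33)] = ½[2.30259 + 3.49651] = 2.89955.
Integral + boundary = 72.2584.
Order-1 term: 1/12 · (0.0303030 − 0.100000) = -0.00580808.

S_1 ≈ 72.2526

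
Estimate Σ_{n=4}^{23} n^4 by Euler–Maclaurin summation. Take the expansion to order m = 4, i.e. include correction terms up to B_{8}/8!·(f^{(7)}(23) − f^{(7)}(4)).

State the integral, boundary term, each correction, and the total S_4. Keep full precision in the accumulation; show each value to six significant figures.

The integral term ∫_4^23 x^4 dx = 1.28706e+06.
Endpoint term: (f(4) + f(23))/2 = (256.000 + 279841)/2 = 140048.
Integral + boundary = 1.42711e+06.
k=1: B_{2}/(2)! × [f^{(1)}(23) − f^{(1)}(4)] = 1/12 × (48668.0 − 256.000) = 4034.33.
Partial sum through k=1: 1.43115e+06.
k=2: B_{4}/(4)! × [f^{(3)}(23) − f^{(3)}(4)] = −1/720 × (552.000 − 96.0000) = -0.633333.
Partial sum through k=2: 1.43115e+06.
k=3: B_{6}/(6)! × [f^{(5)}(23) − f^{(5)}(4)] = 1/30240 × (0.00000 − 0.00000) = 0.00000.
Partial sum through k=3: 1.43115e+06.
k=4: B_{8}/(8)! × [f^{(7)}(23) − f^{(7)}(4)] = −1/1209600 × (0.00000 − 0.00000) = 0.00000.

S_4 ≈ 1.43115e+06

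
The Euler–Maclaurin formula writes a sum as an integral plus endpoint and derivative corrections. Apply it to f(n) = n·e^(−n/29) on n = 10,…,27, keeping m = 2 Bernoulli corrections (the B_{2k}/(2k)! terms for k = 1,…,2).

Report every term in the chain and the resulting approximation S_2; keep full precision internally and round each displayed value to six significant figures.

S_2 ≈ 169.869

Integral: ∫_10^27 x·e^(−x/29) dx = 161.043.
Endpoint term: (f(10) + f(27))/2 = (7.08342 + 10.6419)/2 = 8.86268.
Integral + boundary = 169.905.
Order-1 term: 1/12 · (0.0271825 − 0.464086) = -0.0364087.
Partial sum through k=1: 169.869.
Order-2 term: −1/720 · (0.000969648 − 0.00223635) = 1.75931e-06.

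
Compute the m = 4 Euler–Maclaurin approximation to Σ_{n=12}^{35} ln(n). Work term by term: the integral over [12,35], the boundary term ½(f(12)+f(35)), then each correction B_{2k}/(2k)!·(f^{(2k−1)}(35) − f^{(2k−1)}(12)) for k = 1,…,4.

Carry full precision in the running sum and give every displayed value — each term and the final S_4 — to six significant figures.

S_4 ≈ 74.6339

∫_12^35 ln(x) dx evaluates to 71.6183.
Endpoint term: (f(12) + f(35))/2 = (2.48491 + 3.55535)/2 = 3.02013.
So far: 74.6384.
Order-1 term: 1/12 · (0.0285714 − 0.0833333) = -0.00456349.
Partial sum through k=1: 74.6339.
Order-2 term: −1/720 · (4.66472e-05 − 0.00115741) = 1.54272e-06.
Partial sum through k=2: 74.6339.
Order-3 term: 1/30240 · (4.56952e-07 − 9.64506e-05) = -3.17439e-09.
Partial sum through k=3: 74.6339.
Order-4 term: −1/1209600 · (1.11907e-08 − 2.00939e-05) = 1.66028e-11.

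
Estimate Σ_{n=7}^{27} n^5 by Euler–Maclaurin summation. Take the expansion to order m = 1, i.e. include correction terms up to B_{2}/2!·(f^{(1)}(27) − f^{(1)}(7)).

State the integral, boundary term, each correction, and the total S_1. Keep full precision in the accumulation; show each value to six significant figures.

The integral term ∫_7^27 x^5 dx = 6.45505e+07.
½[f(7) + f(27)] = ½[16807.0 + 1.43489e+07] = 7.18286e+06.
Running total after boundary: 7.17333e+07.
k=1: B_{2}/(2)! × [f^{(1)}(27) − f^{(1)}(7)] = 1/12 × (2.65720e+06 − 12005.0) = 220433.

S_1 ≈ 7.19538e+07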